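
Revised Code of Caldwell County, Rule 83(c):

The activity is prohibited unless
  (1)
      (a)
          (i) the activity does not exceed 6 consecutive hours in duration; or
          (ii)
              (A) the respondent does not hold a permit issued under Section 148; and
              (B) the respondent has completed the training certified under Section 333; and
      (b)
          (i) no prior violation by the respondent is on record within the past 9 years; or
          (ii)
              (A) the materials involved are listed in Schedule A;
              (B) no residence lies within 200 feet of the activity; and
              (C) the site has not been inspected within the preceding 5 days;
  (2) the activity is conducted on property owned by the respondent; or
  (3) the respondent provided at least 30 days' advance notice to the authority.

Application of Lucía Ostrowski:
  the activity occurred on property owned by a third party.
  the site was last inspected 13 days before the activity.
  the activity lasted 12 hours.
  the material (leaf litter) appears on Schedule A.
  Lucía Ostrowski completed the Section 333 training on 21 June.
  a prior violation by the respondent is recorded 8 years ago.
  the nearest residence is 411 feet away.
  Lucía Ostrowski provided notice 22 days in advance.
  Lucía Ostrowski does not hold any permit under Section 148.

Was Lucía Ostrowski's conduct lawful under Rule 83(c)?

Yes — lawful.

(i) ≤ 6 hrs duration — not satisfied.
(A) not (holds permit) — holds.
(B) training certified — met.
(ii) = T AND T = true.
(a) = F OR T = true.
(i) no prior violation — not satisfied.
(A) Schedule A material — holds.
(B) no residence in 200 ft — holds.
(C) not (site inspected) — met.
(ii): T AND T AND T → true.
(b): F OR T → true.
(1): T AND T → true.
(2) own property — not satisfied.
(3) ≥30 days' notice — fails.
So Overall is satisfied (T OR F OR F).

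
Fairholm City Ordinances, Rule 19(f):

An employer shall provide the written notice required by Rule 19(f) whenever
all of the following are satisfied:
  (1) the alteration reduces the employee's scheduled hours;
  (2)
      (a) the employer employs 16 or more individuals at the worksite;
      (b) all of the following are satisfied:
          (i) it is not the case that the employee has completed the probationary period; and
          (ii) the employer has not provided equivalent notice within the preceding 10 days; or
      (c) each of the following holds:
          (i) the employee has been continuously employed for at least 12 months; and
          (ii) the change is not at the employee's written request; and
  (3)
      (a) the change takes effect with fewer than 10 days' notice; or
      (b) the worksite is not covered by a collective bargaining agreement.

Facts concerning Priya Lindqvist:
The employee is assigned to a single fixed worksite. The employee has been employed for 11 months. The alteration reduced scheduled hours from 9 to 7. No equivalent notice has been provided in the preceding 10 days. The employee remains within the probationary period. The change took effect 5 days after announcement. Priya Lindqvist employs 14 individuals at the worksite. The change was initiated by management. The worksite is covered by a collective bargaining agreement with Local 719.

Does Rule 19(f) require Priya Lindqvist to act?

Yes — required.

(1) hours reduced — holds.
(a) ≥ 16 at site — not satisfied.
(i) not (past probation) — holds.
(ii) no recent notice — satisfied.
(b): T AND T → true.
(i) tenure ≥ 12 mo. — not met.
(ii) not employee-requested — satisfied.
(c) = F AND T = false.
So (2) is satisfied (F OR T OR F).
(a) < 10 days' notice — satisfied.
(b) no CBA — not satisfied.
(3) = T OR F = true.
So Overall is satisfied (T AND T AND T).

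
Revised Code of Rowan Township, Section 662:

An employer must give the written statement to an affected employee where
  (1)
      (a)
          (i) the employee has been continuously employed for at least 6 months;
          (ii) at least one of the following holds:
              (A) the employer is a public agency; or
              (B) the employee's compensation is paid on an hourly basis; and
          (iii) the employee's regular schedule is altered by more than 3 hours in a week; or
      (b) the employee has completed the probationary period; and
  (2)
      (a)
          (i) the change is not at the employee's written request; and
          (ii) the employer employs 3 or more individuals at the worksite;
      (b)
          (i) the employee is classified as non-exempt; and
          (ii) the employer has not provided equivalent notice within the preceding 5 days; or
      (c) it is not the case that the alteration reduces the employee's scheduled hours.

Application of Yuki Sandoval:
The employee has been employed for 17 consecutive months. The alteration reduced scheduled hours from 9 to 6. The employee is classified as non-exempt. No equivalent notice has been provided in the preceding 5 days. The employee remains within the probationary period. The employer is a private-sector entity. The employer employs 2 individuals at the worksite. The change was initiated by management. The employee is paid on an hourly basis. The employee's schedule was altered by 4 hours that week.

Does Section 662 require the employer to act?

Yes — required.

(i) tenure ≥ 6 mo. — met.
(A) public agency — not satisfied.
(B) hourly-paid — holds.
So (ii) is satisfied (F OR T).
(iii) schedule shift > 3h — met.
(a) = T AND T AND T = true.
(b) past probation — fails.
So (1) is satisfied (T OR F).
(i) not employee-requested — holds.
(ii) ≥ 3 at site — not satisfied.
(a): T AND F → false.
(i) non-exempt — satisfied.
(ii) no recent notice — satisfied.
(b) = T AND T = true.
(c) not (hours reduced) — not satisfied.
(2): F OR T OR F → true.
Overall = T AND T = true.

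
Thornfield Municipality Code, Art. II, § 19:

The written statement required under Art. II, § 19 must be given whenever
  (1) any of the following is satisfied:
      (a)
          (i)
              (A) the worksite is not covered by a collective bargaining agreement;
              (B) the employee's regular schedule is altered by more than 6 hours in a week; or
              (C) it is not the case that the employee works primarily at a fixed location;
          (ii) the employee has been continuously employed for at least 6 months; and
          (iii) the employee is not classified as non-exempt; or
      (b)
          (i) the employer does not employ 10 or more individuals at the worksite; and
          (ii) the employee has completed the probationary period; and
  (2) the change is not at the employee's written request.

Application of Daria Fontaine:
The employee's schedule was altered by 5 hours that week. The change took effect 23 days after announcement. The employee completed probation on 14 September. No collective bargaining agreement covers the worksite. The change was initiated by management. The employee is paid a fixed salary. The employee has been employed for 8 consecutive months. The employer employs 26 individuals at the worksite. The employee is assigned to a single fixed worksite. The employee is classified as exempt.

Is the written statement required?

(A) no CBA — satisfied.
(B) schedule shift > 6h — fails.
(C) not (fixed location) — fails.
(i): T OR F OR F → true.
(ii) tenure ≥ 6 mo. — satisfied.
(iii) not (non-exempt) — satisfied.
So (a) is satisfied (T AND T AND T).
(i) not (≥ 10 at site) — not met.
(ii) past probation — holds.
So (b) is not satisfied (F AND T).
(1): T OR F → true.
(2) not employee-requested — met.
So Overall is satisfied (T AND T).

Yes — required.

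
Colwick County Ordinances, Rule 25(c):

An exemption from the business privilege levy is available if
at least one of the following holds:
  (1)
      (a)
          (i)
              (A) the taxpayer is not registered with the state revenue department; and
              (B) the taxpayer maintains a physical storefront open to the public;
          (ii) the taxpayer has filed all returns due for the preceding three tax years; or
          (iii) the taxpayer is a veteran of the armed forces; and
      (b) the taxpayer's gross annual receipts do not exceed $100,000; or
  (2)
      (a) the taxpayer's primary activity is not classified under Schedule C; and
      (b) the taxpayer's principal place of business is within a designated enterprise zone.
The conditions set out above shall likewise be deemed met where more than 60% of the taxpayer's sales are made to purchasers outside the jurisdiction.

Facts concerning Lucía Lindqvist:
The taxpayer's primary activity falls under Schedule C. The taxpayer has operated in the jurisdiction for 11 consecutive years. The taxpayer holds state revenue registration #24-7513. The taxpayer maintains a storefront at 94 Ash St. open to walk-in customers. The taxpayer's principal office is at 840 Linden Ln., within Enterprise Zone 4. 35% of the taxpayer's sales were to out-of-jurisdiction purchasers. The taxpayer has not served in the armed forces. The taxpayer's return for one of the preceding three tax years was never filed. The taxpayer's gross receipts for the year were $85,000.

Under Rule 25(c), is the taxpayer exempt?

(A) not (state-registered) — fails.
(B) has storefront — met.
So (i) is not satisfied (F AND T).
(ii) returns current — not satisfied.
(iii) veteran — not satisfied.
(a): F OR F OR F → false.
(b) receipts ≤ $100,000 — holds.
(1): F AND T → false.
(a) not (Schedule C activity) — fails.
(b) in enterprise zone — holds.
(2) = F AND T = false.
Overall: F OR F → false.
Exception (>60% out-of-jur. sales) — not satisfied.
Result: main false OR exception false → false.

No — not exempt.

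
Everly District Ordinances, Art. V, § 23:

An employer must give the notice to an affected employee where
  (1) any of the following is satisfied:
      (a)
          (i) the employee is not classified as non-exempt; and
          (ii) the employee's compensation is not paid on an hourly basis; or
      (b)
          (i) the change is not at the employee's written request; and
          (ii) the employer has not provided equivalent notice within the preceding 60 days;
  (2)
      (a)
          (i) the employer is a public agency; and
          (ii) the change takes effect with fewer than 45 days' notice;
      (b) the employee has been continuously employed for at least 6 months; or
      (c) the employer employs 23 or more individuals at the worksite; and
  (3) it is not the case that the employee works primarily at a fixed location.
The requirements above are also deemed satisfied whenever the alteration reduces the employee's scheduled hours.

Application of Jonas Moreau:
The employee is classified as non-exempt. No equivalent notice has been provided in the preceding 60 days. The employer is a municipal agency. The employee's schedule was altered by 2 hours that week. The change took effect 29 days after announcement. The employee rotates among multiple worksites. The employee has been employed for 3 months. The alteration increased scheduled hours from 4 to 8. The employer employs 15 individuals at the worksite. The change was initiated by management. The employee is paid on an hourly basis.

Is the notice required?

(i) not (non-exempt) — not satisfied.
(ii) not (hourly-paid) — not satisfied.
So (a) is not satisfied (F AND F).
(i) not employee-requested — holds.
(ii) no recent notice — satisfied.
(b): T AND T → true.
So (1) is satisfied (F OR T).
(i) public agency — holds.
(ii) < 45 days' notice — satisfied.
(a) = T AND T = true.
(b) tenure ≥ 6 mo. — fails.
(c) ≥ 23 at site — fails.
(2): T OR F OR F → true.
(3) not (fixed location) — holds.
So Overall is satisfied (T AND T AND T).
Exception (hours reduced) — not satisfied.
Result: main true OR exception false → true.

Yes — required.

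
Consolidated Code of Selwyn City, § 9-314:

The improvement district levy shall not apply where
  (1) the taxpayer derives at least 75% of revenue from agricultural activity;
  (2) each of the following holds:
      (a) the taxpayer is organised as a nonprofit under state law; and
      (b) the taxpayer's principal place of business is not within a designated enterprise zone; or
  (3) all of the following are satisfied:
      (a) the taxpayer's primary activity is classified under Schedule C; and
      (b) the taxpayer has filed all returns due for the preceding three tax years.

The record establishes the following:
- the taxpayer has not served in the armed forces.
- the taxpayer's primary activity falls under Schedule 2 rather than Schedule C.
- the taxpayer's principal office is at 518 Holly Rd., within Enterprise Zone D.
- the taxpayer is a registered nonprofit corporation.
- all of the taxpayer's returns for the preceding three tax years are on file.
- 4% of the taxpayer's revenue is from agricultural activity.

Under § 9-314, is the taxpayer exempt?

(1) ≥75% agricultural — not met.
(a) nonprofit — satisfied.
(b) not (in enterprise zone) — not satisfied.
So (2) is not satisfied (T AND F).
(a) Schedule C activity — not met.
(b) returns current — met.
(3): F AND T → false.
So Overall is not satisfied (F OR F OR F).

No — not exempt.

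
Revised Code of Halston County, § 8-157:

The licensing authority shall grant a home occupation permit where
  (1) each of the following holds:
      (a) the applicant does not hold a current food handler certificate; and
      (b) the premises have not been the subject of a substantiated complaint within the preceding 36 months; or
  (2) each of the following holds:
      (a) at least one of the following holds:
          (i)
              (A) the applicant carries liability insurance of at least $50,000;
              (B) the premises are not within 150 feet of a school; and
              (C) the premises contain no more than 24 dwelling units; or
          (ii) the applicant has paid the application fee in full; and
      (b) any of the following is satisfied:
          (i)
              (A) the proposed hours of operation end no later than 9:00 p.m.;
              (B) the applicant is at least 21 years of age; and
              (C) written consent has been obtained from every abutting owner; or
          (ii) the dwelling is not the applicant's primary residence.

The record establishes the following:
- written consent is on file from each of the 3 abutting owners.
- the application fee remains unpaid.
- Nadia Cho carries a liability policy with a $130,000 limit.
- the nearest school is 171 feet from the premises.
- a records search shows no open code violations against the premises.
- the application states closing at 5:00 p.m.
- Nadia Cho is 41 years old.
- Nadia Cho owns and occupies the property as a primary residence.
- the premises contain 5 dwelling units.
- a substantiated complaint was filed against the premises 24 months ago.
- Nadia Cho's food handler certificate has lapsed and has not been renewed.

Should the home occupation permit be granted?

(a) not (food handler cert.) — holds.
(b) no complaint in 36 mo. — not met.
(1): T AND F → false.
(A) insurance ≥ $50,000 — satisfied.
(B) ≥150 ft from school — holds.
(C) ≤ 24 units — satisfied.
(i) = T AND T AND T = true.
(ii) fee paid — fails.
(a): T OR F → true.
(A) closes by 9 p.m. — satisfied.
(B) age ≥ 21 — met.
(C) all abutters consent — met.
(i) = T AND T AND T = true.
(ii) not (primary residence) — not satisfied.
(b) = T OR F = true.
(2): T AND T → true.
So Overall is satisfied (F OR T).

Yes — granted.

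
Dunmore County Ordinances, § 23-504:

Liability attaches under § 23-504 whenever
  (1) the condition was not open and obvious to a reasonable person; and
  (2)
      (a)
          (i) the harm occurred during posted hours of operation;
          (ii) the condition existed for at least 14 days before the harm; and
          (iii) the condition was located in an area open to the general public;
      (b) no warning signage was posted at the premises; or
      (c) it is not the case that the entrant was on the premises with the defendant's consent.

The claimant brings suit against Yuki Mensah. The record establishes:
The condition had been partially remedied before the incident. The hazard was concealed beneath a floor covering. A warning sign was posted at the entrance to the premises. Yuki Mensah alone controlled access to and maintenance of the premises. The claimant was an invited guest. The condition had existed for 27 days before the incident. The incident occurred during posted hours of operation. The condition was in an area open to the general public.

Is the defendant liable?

(1) not open/obvious — satisfied.
(i) during posted hours — satisfied.
(ii) condition ≥14 days old — met.
(iii) public area — satisfied.
(a): T AND T AND T → true.
(b) no signage posted — fails.
(c) not (consent to enter) — fails.
(2) = T OR F OR F = true.
Overall: T AND T → true.

Yes — liable.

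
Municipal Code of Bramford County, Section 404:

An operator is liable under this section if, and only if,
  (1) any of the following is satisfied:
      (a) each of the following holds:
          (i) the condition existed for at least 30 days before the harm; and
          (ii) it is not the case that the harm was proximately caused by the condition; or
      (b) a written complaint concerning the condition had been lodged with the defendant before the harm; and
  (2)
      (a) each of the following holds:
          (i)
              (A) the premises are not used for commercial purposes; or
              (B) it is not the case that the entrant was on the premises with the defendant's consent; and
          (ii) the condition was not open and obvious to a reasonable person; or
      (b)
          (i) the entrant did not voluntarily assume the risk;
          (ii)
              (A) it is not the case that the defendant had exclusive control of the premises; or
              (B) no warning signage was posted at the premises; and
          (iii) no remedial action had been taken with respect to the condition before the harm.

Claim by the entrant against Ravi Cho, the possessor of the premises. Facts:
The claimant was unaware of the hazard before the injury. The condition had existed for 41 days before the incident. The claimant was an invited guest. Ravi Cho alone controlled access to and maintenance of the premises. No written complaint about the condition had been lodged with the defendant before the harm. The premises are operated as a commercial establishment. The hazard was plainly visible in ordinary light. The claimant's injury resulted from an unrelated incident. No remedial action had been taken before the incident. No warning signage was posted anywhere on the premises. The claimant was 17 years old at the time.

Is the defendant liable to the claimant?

(i) condition ≥30 days old — met.
(ii) not (proximate cause) — holds.
(a) = T AND T = true.
(b) complaint lodged — not satisfied.
(1): T OR F → true.
(A) not (commercial use) — not met.
(B) not (consent to enter) — fails.
(i): F OR F → false.
(ii) not open/obvious — fails.
So (a) is not satisfied (F AND F).
(i) no assumed risk — satisfied.
(A) not (exclusive control) — not met.
(B) no signage posted — met.
(ii) = F OR T = true.
(iii) no remedial action — holds.
(b) = T AND T AND T = true.
(2) = F OR T = true.
Overall = T AND T = true.

Yes — liable.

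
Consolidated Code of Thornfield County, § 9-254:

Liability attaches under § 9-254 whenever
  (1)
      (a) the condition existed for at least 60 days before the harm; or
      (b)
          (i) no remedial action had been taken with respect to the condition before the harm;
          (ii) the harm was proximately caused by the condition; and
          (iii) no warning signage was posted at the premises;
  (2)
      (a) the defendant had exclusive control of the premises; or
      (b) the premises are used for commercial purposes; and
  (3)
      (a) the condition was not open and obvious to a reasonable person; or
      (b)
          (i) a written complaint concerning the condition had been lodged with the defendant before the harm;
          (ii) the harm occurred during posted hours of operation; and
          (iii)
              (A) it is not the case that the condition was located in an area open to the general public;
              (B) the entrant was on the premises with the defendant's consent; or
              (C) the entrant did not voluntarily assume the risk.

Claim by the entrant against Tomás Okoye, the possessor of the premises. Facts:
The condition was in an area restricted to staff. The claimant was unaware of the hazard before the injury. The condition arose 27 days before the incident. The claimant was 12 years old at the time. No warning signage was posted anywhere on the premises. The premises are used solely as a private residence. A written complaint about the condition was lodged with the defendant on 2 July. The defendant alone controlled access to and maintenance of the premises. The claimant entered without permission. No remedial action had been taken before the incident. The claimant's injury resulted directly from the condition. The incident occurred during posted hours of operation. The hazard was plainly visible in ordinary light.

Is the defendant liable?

(a) condition ≥60 days old — not met.
(i) no remedial action — satisfied.
(ii) proximate cause — satisfied.
(iii) no signage posted — satisfied.
(b): T AND T AND T → true.
So (1) is satisfied (F OR T).
(a) exclusive control — holds.
(b) commercial use — not satisfied.
(2): T OR F → true.
(a) not open/obvious — not satisfied.
(i) complaint lodged — met.
(ii) during posted hours — met.
(A) not (public area) — satisfied.
(B) consent to enter — not met.
(C) no assumed risk — holds.
(iii): T OR F OR T → true.
(b): T AND T AND T → true.
(3): F OR T → true.
Overall = T AND T AND T = true.

Yes — liable.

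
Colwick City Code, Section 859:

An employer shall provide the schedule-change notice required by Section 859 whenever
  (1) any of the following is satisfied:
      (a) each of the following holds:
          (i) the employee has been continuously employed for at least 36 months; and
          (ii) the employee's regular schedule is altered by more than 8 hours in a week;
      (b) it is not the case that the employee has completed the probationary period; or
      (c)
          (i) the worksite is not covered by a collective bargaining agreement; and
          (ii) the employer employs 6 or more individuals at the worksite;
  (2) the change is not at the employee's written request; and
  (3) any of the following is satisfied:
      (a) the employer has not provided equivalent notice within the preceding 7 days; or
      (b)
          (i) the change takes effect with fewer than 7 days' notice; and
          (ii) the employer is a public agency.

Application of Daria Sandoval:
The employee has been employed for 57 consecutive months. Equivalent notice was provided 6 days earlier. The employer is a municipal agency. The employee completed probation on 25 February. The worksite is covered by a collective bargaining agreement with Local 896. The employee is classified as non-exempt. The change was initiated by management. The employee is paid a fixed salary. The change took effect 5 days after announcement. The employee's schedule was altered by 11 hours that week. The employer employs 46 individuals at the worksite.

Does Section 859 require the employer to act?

Yes — required.

(i) tenure ≥ 36 mo. — holds.
(ii) schedule shift > 8h — holds.
(a): T AND T → true.
(b) not (past probation) — fails.
(i) no CBA — not met.
(ii) ≥ 6 at site — met.
So (c) is not satisfied (F AND T).
(1) = T OR F OR F = true.
(2) not employee-requested — met.
(a) no recent notice — fails.
(i) < 7 days' notice — holds.
(ii) public agency — met.
(b): T AND T → true.
So (3) is satisfied (F OR T).
So Overall is satisfied (T AND T AND T).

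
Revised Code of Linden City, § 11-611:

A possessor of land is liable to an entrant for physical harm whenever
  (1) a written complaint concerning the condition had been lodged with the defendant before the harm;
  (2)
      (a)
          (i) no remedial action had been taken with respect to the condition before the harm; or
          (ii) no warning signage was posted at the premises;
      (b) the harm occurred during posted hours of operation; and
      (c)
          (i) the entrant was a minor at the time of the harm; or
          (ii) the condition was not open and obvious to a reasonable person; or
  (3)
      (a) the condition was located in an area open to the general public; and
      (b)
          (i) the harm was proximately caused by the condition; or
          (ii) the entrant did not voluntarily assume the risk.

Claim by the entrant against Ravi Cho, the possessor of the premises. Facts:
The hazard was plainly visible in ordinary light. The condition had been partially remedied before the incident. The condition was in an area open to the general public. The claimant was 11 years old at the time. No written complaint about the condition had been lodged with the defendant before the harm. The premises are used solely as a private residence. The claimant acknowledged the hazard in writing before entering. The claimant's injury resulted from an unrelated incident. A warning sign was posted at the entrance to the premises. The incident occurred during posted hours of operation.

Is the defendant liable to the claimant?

(1) complaint lodged — not met.
(i) no remedial action — fails.
(ii) no signage posted — not met.
So (a) is not satisfied (F OR F).
(b) during posted hours — satisfied.
(i) entrant a minor — satisfied.
(ii) not open/obvious — not satisfied.
(c) = T OR F = true.
So (2) is not satisfied (F AND T AND T).
(a) public area — met.
(i) proximate cause — not satisfied.
(ii) no assumed risk — fails.
(b) = F OR F = false.
So (3) is not satisfied (T AND F).
So Overall is not satisfied (F OR F OR F).

No — not liable.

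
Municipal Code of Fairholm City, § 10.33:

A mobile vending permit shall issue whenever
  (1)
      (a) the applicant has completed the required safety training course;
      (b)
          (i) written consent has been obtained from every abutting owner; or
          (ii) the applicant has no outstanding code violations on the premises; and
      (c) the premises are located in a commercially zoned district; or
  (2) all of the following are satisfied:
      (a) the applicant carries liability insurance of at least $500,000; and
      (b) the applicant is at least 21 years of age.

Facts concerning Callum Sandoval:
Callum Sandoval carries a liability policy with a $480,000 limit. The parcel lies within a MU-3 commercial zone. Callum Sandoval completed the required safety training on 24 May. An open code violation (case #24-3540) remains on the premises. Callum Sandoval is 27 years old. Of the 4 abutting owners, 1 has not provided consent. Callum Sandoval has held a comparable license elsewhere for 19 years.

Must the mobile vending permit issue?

(a) safety training — satisfied.
(i) all abutters consent — not satisfied.
(ii) no code violations — not met.
(b) = F OR F = false.
(c) commercially zoned — satisfied.
(1): T AND F AND T → false.
(a) insurance ≥ $500,000 — not met.
(b) age ≥ 21 — met.
(2) = F AND T = false.
Overall = F OR F = false.

No — denied.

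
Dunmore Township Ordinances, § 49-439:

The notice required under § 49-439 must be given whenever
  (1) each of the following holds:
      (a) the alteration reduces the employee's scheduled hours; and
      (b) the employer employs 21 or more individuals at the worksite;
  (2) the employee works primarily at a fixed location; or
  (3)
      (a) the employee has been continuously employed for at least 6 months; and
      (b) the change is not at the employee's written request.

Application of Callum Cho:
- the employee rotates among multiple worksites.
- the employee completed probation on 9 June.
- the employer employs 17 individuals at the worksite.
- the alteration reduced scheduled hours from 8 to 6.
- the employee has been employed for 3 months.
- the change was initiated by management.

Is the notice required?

No — not required.

(a) hours reduced — met.
(b) ≥ 21 at site — not met.
(1) = T AND F = false.
(2) fixed location — not met.
(a) tenure ≥ 6 mo. — fails.
(b) not employee-requested — holds.
So (3) is not satisfied (F AND T).
So Overall is not satisfied (F OR F OR F).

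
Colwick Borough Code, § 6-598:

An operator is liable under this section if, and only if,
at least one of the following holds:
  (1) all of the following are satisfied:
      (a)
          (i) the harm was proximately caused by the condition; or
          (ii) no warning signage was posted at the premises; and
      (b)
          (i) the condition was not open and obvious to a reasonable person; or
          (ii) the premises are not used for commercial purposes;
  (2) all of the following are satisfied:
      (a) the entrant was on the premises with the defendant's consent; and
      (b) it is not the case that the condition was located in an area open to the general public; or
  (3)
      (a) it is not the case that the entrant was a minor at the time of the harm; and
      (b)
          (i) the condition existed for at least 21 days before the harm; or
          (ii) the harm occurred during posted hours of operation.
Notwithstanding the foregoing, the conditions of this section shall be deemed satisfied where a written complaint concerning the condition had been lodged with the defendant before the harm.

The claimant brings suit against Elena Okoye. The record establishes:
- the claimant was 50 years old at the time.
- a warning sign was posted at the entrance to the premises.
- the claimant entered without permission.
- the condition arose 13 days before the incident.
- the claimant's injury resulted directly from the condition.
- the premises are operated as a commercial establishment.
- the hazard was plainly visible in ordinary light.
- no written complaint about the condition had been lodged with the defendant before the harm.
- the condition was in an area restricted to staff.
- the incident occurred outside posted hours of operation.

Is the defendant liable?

(i) proximate cause — satisfied.
(ii) no signage posted — fails.
So (a) is satisfied (T OR F).
(i) not open/obvious — fails.
(ii) not (commercial use) — fails.
(b): F OR F → false.
So (1) is not satisfied (T AND F).
(a) consent to enter — not met.
(b) not (public area) — satisfied.
(2): F AND T → false.
(a) not (entrant a minor) — holds.
(i) condition ≥21 days old — not met.
(ii) during posted hours — not met.
(b) = F OR F = false.
(3): T AND F → false.
Overall: F OR F OR F → false.
Exception (complaint lodged) — not satisfied.
Result: main false OR exception false → false.

No — not liable.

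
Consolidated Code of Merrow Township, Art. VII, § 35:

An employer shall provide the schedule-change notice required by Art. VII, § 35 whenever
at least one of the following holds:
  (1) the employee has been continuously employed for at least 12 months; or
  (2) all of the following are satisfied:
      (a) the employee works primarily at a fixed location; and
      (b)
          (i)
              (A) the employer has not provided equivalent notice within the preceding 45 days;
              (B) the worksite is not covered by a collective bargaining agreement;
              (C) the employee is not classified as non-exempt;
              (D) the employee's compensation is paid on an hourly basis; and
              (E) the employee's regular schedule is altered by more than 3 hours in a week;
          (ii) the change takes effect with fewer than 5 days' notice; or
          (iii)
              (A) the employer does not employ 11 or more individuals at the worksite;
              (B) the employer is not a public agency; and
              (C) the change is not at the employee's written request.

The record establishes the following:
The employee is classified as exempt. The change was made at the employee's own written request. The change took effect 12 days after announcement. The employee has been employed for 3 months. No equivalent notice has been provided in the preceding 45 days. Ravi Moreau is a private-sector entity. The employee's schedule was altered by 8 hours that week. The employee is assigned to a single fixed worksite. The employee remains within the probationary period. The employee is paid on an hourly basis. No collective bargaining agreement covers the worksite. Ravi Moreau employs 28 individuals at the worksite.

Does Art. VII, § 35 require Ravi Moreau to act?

(1) tenure ≥ 12 mo. — not met.
(a) fixed location — met.
(A) no recent notice — met.
(B) no CBA — holds.
(C) not (non-exempt) — satisfied.
(D) hourly-paid — satisfied.
(E) schedule shift > 3h — met.
(i): T AND T AND T AND T AND T → true.
(ii) < 5 days' notice — not met.
(A) not (≥ 11 at site) — not met.
(B) not (public agency) — holds.
(C) not employee-requested — not satisfied.
(iii): F AND T AND F → false.
So (b) is satisfied (T OR F OR F).
(2) = T AND T = true.
So Overall is satisfied (F OR T).

Yes — required.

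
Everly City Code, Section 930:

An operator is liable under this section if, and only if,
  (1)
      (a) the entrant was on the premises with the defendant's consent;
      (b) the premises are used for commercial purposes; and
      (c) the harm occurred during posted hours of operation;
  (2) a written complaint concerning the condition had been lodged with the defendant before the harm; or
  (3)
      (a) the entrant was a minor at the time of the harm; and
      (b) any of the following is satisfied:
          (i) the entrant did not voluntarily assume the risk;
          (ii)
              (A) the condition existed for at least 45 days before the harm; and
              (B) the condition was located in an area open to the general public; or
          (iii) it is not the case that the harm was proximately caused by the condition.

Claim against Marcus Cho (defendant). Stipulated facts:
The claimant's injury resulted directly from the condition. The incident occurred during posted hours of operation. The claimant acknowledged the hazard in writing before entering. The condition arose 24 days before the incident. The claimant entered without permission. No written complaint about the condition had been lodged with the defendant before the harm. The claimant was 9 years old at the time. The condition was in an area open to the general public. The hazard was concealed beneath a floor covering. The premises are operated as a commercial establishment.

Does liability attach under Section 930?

(a) consent to enter — not met.
(b) commercial use — met.
(c) during posted hours — met.
(1): F AND T AND T → false.
(2) complaint lodged — not met.
(a) entrant a minor — satisfied.
(i) no assumed risk — fails.
(A) condition ≥45 days old — not met.
(B) public area — met.
(ii): F AND T → false.
(iii) not (proximate cause) — not met.
(b): F OR F OR F → false.
(3): T AND F → false.
So Overall is not satisfied (F OR F OR F).

No — not liable.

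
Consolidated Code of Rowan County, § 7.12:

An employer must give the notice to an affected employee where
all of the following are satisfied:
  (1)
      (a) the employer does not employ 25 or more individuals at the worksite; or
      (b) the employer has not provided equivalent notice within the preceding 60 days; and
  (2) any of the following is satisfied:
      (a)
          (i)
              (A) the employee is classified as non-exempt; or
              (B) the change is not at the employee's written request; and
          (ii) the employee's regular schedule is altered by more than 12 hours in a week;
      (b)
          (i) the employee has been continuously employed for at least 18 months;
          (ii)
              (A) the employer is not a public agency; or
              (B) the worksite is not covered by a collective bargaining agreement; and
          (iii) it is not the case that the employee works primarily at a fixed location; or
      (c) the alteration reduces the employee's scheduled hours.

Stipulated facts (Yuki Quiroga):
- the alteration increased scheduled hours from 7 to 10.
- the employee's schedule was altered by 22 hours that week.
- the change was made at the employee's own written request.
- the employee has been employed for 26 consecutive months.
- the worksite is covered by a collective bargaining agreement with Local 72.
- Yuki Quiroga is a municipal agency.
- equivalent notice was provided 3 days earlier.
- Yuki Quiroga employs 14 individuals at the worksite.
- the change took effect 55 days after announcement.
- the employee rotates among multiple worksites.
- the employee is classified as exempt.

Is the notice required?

No — not required.

(a) not (≥ 25 at site) — holds.
(b) no recent notice — not satisfied.
(1): T OR F → true.
(A) non-exempt — not met.
(B) not employee-requested — fails.
(i): F OR F → false.
(ii) schedule shift > 12h — satisfied.
(a) = F AND T = false.
(i) tenure ≥ 18 mo. — holds.
(A) not (public agency) — not satisfied.
(B) no CBA — fails.
(ii): F OR F → false.
(iii) not (fixed location) — met.
(b): T AND F AND T → false.
(c) hours reduced — not met.
(2) = F OR F OR F = false.
So Overall is not satisfied (T AND F).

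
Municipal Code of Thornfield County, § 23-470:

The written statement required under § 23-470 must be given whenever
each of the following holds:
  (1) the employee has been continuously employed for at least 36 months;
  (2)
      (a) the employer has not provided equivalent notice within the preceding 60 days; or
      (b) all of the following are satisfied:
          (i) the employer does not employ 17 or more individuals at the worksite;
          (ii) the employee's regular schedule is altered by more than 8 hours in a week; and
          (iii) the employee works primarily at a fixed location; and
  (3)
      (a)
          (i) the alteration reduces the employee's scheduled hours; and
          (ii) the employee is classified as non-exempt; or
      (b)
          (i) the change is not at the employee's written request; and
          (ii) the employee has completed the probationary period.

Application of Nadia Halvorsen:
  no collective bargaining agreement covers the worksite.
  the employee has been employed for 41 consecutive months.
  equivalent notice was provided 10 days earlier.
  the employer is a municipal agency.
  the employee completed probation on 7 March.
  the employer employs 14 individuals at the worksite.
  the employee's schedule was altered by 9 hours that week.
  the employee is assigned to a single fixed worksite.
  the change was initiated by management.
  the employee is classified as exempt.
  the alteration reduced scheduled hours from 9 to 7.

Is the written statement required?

(1) tenure ≥ 36 mo. — satisfied.
(a) no recent notice — fails.
(i) not (≥ 17 at site) — met.
(ii) schedule shift > 8h — holds.
(iii) fixed location — met.
So (b) is satisfied (T AND T AND T).
(2): F OR T → true.
(i) hours reduced — holds.
(ii) non-exempt — not met.
So (a) is not satisfied (T AND F).
(i) not employee-requested — holds.
(ii) past probation — met.
(b): T AND T → true.
(3) = F OR T = true.
So Overall is satisfied (T AND T AND T).

Yes — required.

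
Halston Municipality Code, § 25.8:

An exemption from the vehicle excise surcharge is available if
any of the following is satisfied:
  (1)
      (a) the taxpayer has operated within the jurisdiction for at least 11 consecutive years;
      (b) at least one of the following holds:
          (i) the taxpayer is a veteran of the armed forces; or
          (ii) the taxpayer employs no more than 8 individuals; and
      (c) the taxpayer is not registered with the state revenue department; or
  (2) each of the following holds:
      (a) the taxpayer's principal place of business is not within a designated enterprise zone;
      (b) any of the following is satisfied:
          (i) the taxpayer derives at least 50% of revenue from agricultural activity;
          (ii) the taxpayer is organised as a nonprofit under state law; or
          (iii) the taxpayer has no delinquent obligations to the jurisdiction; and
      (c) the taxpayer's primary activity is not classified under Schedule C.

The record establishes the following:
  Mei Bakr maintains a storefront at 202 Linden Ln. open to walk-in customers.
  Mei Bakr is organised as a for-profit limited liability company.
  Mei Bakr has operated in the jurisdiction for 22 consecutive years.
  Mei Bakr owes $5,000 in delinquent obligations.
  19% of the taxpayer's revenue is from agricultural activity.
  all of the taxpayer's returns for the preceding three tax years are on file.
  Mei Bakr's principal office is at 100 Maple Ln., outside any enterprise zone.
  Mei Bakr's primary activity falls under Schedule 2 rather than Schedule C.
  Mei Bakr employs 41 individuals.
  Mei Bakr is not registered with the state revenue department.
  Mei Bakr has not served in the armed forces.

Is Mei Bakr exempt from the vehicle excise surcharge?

(a) ≥ 11 yrs in jurisdiction — satisfied.
(i) veteran — not met.
(ii) ≤ 8 employees — fails.
(b): F OR F → false.
(c) not (state-registered) — met.
(1) = T AND F AND T = false.
(a) not (in enterprise zone) — met.
(i) ≥50% agricultural — fails.
(ii) nonprofit — not met.
(iii) no delinquency — not met.
(b) = F OR F OR F = false.
(c) not (Schedule C activity) — met.
So (2) is not satisfied (T AND F AND T).
Overall: F OR F → false.

No — not exempt.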